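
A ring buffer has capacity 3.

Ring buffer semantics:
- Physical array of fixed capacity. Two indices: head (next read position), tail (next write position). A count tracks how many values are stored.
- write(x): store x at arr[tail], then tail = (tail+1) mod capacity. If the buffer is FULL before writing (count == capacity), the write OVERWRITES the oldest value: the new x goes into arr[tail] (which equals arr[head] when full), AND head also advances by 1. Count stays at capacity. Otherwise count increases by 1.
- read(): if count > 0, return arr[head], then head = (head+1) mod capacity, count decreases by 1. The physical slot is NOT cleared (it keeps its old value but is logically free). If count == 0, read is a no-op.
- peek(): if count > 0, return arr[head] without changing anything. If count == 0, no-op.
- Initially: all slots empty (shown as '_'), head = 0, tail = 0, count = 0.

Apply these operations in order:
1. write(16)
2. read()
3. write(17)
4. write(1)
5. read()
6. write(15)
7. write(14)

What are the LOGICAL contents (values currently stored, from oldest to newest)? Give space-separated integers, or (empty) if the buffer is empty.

After op 1 (write(16)): arr=[16 _ _] head=0 tail=1 count=1
After op 2 (read()): arr=[16 _ _] head=1 tail=1 count=0
After op 3 (write(17)): arr=[16 17 _] head=1 tail=2 count=1
After op 4 (write(1)): arr=[16 17 1] head=1 tail=0 count=2
After op 5 (read()): arr=[16 17 1] head=2 tail=0 count=1
After op 6 (write(15)): arr=[15 17 1] head=2 tail=1 count=2
After op 7 (write(14)): arr=[15 14 1] head=2 tail=2 count=3

Answer: 1 15 14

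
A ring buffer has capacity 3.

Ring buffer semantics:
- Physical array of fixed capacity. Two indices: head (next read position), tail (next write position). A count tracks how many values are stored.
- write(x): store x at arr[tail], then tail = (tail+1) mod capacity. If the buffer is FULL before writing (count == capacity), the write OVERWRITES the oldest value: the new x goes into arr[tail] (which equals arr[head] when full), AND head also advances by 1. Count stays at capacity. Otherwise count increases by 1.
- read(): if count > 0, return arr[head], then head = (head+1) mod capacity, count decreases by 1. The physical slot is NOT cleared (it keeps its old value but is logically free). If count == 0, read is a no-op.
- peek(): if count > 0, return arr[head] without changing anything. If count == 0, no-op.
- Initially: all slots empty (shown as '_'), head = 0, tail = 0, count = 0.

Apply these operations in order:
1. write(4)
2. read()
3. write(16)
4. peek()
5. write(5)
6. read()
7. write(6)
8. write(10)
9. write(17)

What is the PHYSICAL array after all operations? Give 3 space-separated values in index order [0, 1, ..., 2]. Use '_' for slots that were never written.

After op 1 (write(4)): arr=[4 _ _] head=0 tail=1 count=1
After op 2 (read()): arr=[4 _ _] head=1 tail=1 count=0
After op 3 (write(16)): arr=[4 16 _] head=1 tail=2 count=1
After op 4 (peek()): arr=[4 16 _] head=1 tail=2 count=1
After op 5 (write(5)): arr=[4 16 5] head=1 tail=0 count=2
After op 6 (read()): arr=[4 16 5] head=2 tail=0 count=1
After op 7 (write(6)): arr=[6 16 5] head=2 tail=1 count=2
After op 8 (write(10)): arr=[6 10 5] head=2 tail=2 count=3
After op 9 (write(17)): arr=[6 10 17] head=0 tail=0 count=3

Answer: 6 10 17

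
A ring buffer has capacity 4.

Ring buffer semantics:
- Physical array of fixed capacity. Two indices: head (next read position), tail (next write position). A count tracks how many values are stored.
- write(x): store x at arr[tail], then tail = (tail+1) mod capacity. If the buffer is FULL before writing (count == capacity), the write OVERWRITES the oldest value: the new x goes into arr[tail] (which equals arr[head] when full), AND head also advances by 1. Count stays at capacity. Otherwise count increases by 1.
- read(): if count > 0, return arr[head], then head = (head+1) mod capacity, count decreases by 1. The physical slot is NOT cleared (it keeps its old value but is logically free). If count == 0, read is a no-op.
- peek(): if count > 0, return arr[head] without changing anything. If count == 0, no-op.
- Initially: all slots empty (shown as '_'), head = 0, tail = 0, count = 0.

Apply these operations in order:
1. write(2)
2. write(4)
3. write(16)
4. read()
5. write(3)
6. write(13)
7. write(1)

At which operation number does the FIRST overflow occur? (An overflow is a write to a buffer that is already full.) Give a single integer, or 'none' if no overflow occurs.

Answer: 7

Derivation:
After op 1 (write(2)): arr=[2 _ _ _] head=0 tail=1 count=1
After op 2 (write(4)): arr=[2 4 _ _] head=0 tail=2 count=2
After op 3 (write(16)): arr=[2 4 16 _] head=0 tail=3 count=3
After op 4 (read()): arr=[2 4 16 _] head=1 tail=3 count=2
After op 5 (write(3)): arr=[2 4 16 3] head=1 tail=0 count=3
After op 6 (write(13)): arr=[13 4 16 3] head=1 tail=1 count=4
After op 7 (write(1)): arr=[13 1 16 3] head=2 tail=2 count=4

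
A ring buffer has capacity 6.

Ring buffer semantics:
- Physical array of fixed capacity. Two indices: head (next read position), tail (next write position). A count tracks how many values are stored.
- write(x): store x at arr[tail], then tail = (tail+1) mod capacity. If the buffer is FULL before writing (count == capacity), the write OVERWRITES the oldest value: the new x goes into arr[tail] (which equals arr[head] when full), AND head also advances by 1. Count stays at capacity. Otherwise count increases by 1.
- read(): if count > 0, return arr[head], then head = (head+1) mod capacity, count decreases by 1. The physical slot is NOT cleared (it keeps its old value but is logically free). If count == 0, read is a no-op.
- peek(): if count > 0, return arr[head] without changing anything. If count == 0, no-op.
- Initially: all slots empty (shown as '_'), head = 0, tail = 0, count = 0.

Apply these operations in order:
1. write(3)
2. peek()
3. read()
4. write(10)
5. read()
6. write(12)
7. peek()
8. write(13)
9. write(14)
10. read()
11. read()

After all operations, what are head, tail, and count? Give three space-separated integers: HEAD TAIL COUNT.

Answer: 4 5 1

Derivation:
After op 1 (write(3)): arr=[3 _ _ _ _ _] head=0 tail=1 count=1
After op 2 (peek()): arr=[3 _ _ _ _ _] head=0 tail=1 count=1
After op 3 (read()): arr=[3 _ _ _ _ _] head=1 tail=1 count=0
After op 4 (write(10)): arr=[3 10 _ _ _ _] head=1 tail=2 count=1
After op 5 (read()): arr=[3 10 _ _ _ _] head=2 tail=2 count=0
After op 6 (write(12)): arr=[3 10 12 _ _ _] head=2 tail=3 count=1
After op 7 (peek()): arr=[3 10 12 _ _ _] head=2 tail=3 count=1
After op 8 (write(13)): arr=[3 10 12 13 _ _] head=2 tail=4 count=2
After op 9 (write(14)): arr=[3 10 12 13 14 _] head=2 tail=5 count=3
After op 10 (read()): arr=[3 10 12 13 14 _] head=3 tail=5 count=2
After op 11 (read()): arr=[3 10 12 13 14 _] head=4 tail=5 count=1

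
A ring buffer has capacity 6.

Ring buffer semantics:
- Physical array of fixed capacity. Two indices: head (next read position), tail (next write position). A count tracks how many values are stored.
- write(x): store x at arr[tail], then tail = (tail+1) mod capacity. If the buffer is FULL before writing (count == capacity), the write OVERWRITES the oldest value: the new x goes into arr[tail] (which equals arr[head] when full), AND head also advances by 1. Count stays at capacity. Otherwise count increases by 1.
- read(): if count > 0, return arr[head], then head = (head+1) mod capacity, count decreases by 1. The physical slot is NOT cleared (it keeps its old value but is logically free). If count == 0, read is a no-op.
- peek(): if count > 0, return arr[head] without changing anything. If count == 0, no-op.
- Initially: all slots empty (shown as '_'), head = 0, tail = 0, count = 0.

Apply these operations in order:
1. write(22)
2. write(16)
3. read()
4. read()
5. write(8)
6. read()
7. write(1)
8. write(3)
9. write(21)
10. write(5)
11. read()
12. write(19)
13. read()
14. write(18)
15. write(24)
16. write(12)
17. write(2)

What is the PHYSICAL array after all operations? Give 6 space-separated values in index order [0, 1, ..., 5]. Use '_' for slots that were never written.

Answer: 5 19 18 24 12 2

Derivation:
After op 1 (write(22)): arr=[22 _ _ _ _ _] head=0 tail=1 count=1
After op 2 (write(16)): arr=[22 16 _ _ _ _] head=0 tail=2 count=2
After op 3 (read()): arr=[22 16 _ _ _ _] head=1 tail=2 count=1
After op 4 (read()): arr=[22 16 _ _ _ _] head=2 tail=2 count=0
After op 5 (write(8)): arr=[22 16 8 _ _ _] head=2 tail=3 count=1
After op 6 (read()): arr=[22 16 8 _ _ _] head=3 tail=3 count=0
After op 7 (write(1)): arr=[22 16 8 1 _ _] head=3 tail=4 count=1
After op 8 (write(3)): arr=[22 16 8 1 3 _] head=3 tail=5 count=2
After op 9 (write(21)): arr=[22 16 8 1 3 21] head=3 tail=0 count=3
After op 10 (write(5)): arr=[5 16 8 1 3 21] head=3 tail=1 count=4
After op 11 (read()): arr=[5 16 8 1 3 21] head=4 tail=1 count=3
After op 12 (write(19)): arr=[5 19 8 1 3 21] head=4 tail=2 count=4
After op 13 (read()): arr=[5 19 8 1 3 21] head=5 tail=2 count=3
After op 14 (write(18)): arr=[5 19 18 1 3 21] head=5 tail=3 count=4
After op 15 (write(24)): arr=[5 19 18 24 3 21] head=5 tail=4 count=5
After op 16 (write(12)): arr=[5 19 18 24 12 21] head=5 tail=5 count=6
After op 17 (write(2)): arr=[5 19 18 24 12 2] head=0 tail=0 count=6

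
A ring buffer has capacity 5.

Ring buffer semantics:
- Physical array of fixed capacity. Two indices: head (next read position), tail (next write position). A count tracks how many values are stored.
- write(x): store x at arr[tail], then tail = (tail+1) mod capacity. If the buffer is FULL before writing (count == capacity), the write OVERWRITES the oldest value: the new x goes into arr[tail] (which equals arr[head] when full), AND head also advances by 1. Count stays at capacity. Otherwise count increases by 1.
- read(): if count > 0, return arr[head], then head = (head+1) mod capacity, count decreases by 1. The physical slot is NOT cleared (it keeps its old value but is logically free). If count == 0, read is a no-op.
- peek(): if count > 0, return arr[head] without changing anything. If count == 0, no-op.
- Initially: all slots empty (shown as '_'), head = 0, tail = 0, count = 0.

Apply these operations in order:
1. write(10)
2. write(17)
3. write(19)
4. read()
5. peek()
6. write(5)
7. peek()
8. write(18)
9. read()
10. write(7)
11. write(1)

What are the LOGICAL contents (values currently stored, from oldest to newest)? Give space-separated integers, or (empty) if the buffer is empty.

After op 1 (write(10)): arr=[10 _ _ _ _] head=0 tail=1 count=1
After op 2 (write(17)): arr=[10 17 _ _ _] head=0 tail=2 count=2
After op 3 (write(19)): arr=[10 17 19 _ _] head=0 tail=3 count=3
After op 4 (read()): arr=[10 17 19 _ _] head=1 tail=3 count=2
After op 5 (peek()): arr=[10 17 19 _ _] head=1 tail=3 count=2
After op 6 (write(5)): arr=[10 17 19 5 _] head=1 tail=4 count=3
After op 7 (peek()): arr=[10 17 19 5 _] head=1 tail=4 count=3
After op 8 (write(18)): arr=[10 17 19 5 18] head=1 tail=0 count=4
After op 9 (read()): arr=[10 17 19 5 18] head=2 tail=0 count=3
After op 10 (write(7)): arr=[7 17 19 5 18] head=2 tail=1 count=4
After op 11 (write(1)): arr=[7 1 19 5 18] head=2 tail=2 count=5

Answer: 19 5 18 7 1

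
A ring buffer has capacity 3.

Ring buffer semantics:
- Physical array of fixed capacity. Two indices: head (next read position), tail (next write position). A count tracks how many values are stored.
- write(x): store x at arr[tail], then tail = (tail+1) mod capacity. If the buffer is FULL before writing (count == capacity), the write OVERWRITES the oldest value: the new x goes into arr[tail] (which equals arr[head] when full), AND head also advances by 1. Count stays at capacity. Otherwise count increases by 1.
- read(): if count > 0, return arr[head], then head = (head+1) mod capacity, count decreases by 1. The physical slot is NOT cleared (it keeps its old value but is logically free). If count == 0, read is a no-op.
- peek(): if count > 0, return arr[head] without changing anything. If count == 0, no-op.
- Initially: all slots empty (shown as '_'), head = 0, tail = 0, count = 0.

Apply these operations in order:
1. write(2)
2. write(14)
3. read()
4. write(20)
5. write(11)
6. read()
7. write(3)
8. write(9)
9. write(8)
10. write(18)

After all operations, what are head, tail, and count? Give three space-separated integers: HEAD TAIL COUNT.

After op 1 (write(2)): arr=[2 _ _] head=0 tail=1 count=1
After op 2 (write(14)): arr=[2 14 _] head=0 tail=2 count=2
After op 3 (read()): arr=[2 14 _] head=1 tail=2 count=1
After op 4 (write(20)): arr=[2 14 20] head=1 tail=0 count=2
After op 5 (write(11)): arr=[11 14 20] head=1 tail=1 count=3
After op 6 (read()): arr=[11 14 20] head=2 tail=1 count=2
After op 7 (write(3)): arr=[11 3 20] head=2 tail=2 count=3
After op 8 (write(9)): arr=[11 3 9] head=0 tail=0 count=3
After op 9 (write(8)): arr=[8 3 9] head=1 tail=1 count=3
After op 10 (write(18)): arr=[8 18 9] head=2 tail=2 count=3

Answer: 2 2 3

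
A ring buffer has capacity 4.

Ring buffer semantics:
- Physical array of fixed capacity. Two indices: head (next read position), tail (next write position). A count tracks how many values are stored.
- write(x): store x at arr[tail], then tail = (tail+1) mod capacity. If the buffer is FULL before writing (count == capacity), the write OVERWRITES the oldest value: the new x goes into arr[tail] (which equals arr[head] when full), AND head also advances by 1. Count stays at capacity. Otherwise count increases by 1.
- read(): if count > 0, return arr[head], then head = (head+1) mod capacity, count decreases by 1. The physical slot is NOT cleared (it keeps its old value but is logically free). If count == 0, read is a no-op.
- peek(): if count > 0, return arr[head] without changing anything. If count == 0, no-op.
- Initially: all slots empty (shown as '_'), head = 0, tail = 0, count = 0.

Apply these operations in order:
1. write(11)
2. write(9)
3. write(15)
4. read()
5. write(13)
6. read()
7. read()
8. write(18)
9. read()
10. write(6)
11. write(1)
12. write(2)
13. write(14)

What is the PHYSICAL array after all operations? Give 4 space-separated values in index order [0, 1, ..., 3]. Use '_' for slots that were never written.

After op 1 (write(11)): arr=[11 _ _ _] head=0 tail=1 count=1
After op 2 (write(9)): arr=[11 9 _ _] head=0 tail=2 count=2
After op 3 (write(15)): arr=[11 9 15 _] head=0 tail=3 count=3
After op 4 (read()): arr=[11 9 15 _] head=1 tail=3 count=2
After op 5 (write(13)): arr=[11 9 15 13] head=1 tail=0 count=3
After op 6 (read()): arr=[11 9 15 13] head=2 tail=0 count=2
After op 7 (read()): arr=[11 9 15 13] head=3 tail=0 count=1
After op 8 (write(18)): arr=[18 9 15 13] head=3 tail=1 count=2
After op 9 (read()): arr=[18 9 15 13] head=0 tail=1 count=1
After op 10 (write(6)): arr=[18 6 15 13] head=0 tail=2 count=2
After op 11 (write(1)): arr=[18 6 1 13] head=0 tail=3 count=3
After op 12 (write(2)): arr=[18 6 1 2] head=0 tail=0 count=4
After op 13 (write(14)): arr=[14 6 1 2] head=1 tail=1 count=4

Answer: 14 6 1 2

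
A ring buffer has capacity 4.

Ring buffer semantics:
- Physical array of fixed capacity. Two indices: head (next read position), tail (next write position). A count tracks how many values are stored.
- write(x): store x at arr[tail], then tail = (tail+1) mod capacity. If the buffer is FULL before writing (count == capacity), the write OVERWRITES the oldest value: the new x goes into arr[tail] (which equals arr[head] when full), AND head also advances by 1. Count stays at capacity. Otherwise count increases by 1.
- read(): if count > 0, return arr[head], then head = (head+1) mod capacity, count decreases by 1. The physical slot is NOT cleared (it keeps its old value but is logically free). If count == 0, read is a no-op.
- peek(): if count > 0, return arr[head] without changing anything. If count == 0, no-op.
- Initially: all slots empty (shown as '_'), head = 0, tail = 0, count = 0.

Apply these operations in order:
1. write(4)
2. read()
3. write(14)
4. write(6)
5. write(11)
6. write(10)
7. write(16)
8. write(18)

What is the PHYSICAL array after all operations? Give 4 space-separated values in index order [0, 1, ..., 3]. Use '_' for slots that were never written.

After op 1 (write(4)): arr=[4 _ _ _] head=0 tail=1 count=1
After op 2 (read()): arr=[4 _ _ _] head=1 tail=1 count=0
After op 3 (write(14)): arr=[4 14 _ _] head=1 tail=2 count=1
After op 4 (write(6)): arr=[4 14 6 _] head=1 tail=3 count=2
After op 5 (write(11)): arr=[4 14 6 11] head=1 tail=0 count=3
After op 6 (write(10)): arr=[10 14 6 11] head=1 tail=1 count=4
After op 7 (write(16)): arr=[10 16 6 11] head=2 tail=2 count=4
After op 8 (write(18)): arr=[10 16 18 11] head=3 tail=3 count=4

Answer: 10 16 18 11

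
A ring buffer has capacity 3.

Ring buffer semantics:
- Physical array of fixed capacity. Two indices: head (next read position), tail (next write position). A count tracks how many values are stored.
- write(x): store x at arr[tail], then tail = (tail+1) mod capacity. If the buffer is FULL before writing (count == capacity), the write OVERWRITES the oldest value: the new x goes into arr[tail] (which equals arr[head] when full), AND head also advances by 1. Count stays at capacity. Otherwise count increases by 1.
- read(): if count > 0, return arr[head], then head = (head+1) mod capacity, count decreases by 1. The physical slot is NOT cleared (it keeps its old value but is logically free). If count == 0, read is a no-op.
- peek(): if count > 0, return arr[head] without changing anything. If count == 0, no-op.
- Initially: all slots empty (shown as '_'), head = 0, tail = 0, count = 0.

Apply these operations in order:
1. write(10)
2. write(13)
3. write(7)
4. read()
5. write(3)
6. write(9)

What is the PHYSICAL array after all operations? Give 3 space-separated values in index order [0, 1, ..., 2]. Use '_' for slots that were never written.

Answer: 3 9 7

Derivation:
After op 1 (write(10)): arr=[10 _ _] head=0 tail=1 count=1
After op 2 (write(13)): arr=[10 13 _] head=0 tail=2 count=2
After op 3 (write(7)): arr=[10 13 7] head=0 tail=0 count=3
After op 4 (read()): arr=[10 13 7] head=1 tail=0 count=2
After op 5 (write(3)): arr=[3 13 7] head=1 tail=1 count=3
After op 6 (write(9)): arr=[3 9 7] head=2 tail=2 count=3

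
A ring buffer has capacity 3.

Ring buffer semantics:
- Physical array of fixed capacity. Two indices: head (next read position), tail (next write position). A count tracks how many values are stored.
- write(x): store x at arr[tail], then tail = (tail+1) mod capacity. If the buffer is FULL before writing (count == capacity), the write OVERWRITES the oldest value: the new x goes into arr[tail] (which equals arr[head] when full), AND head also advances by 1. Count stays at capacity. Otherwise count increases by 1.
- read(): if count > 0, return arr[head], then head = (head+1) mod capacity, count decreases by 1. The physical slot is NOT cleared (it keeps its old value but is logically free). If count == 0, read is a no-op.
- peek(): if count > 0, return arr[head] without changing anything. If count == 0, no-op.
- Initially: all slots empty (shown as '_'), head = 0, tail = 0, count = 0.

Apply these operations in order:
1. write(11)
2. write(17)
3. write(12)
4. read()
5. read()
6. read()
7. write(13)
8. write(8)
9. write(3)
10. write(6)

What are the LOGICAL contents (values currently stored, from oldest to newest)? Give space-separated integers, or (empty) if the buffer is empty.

Answer: 8 3 6

Derivation:
After op 1 (write(11)): arr=[11 _ _] head=0 tail=1 count=1
After op 2 (write(17)): arr=[11 17 _] head=0 tail=2 count=2
After op 3 (write(12)): arr=[11 17 12] head=0 tail=0 count=3
After op 4 (read()): arr=[11 17 12] head=1 tail=0 count=2
After op 5 (read()): arr=[11 17 12] head=2 tail=0 count=1
After op 6 (read()): arr=[11 17 12] head=0 tail=0 count=0
After op 7 (write(13)): arr=[13 17 12] head=0 tail=1 count=1
After op 8 (write(8)): arr=[13 8 12] head=0 tail=2 count=2
After op 9 (write(3)): arr=[13 8 3] head=0 tail=0 count=3
After op 10 (write(6)): arr=[6 8 3] head=1 tail=1 count=3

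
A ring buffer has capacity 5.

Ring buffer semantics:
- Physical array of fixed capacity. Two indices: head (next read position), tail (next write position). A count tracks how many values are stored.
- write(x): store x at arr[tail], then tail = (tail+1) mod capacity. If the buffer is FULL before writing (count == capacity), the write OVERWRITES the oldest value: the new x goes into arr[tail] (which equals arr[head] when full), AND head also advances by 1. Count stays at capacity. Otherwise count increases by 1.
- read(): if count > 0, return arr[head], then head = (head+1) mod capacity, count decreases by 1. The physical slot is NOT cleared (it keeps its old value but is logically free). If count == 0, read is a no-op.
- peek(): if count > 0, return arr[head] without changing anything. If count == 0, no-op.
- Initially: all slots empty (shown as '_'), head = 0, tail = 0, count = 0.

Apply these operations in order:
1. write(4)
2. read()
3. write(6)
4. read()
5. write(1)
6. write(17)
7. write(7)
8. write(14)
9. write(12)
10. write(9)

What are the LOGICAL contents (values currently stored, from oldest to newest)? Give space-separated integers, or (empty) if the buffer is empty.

After op 1 (write(4)): arr=[4 _ _ _ _] head=0 tail=1 count=1
After op 2 (read()): arr=[4 _ _ _ _] head=1 tail=1 count=0
After op 3 (write(6)): arr=[4 6 _ _ _] head=1 tail=2 count=1
After op 4 (read()): arr=[4 6 _ _ _] head=2 tail=2 count=0
After op 5 (write(1)): arr=[4 6 1 _ _] head=2 tail=3 count=1
After op 6 (write(17)): arr=[4 6 1 17 _] head=2 tail=4 count=2
After op 7 (write(7)): arr=[4 6 1 17 7] head=2 tail=0 count=3
After op 8 (write(14)): arr=[14 6 1 17 7] head=2 tail=1 count=4
After op 9 (write(12)): arr=[14 12 1 17 7] head=2 tail=2 count=5
After op 10 (write(9)): arr=[14 12 9 17 7] head=3 tail=3 count=5

Answer: 17 7 14 12 9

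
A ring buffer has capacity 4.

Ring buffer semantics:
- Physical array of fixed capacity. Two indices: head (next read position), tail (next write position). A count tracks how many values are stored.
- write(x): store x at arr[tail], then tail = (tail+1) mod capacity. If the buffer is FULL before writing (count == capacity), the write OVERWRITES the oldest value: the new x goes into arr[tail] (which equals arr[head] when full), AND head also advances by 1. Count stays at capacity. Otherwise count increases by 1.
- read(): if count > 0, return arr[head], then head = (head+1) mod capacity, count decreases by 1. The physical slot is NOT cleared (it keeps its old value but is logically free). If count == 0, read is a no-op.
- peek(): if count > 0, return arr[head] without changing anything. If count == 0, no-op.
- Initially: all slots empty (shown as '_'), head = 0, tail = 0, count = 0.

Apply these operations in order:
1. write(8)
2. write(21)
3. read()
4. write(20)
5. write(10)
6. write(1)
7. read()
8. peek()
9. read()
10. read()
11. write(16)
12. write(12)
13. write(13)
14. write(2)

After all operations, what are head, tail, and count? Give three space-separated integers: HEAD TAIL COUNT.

After op 1 (write(8)): arr=[8 _ _ _] head=0 tail=1 count=1
After op 2 (write(21)): arr=[8 21 _ _] head=0 tail=2 count=2
After op 3 (read()): arr=[8 21 _ _] head=1 tail=2 count=1
After op 4 (write(20)): arr=[8 21 20 _] head=1 tail=3 count=2
After op 5 (write(10)): arr=[8 21 20 10] head=1 tail=0 count=3
After op 6 (write(1)): arr=[1 21 20 10] head=1 tail=1 count=4
After op 7 (read()): arr=[1 21 20 10] head=2 tail=1 count=3
After op 8 (peek()): arr=[1 21 20 10] head=2 tail=1 count=3
After op 9 (read()): arr=[1 21 20 10] head=3 tail=1 count=2
After op 10 (read()): arr=[1 21 20 10] head=0 tail=1 count=1
After op 11 (write(16)): arr=[1 16 20 10] head=0 tail=2 count=2
After op 12 (write(12)): arr=[1 16 12 10] head=0 tail=3 count=3
After op 13 (write(13)): arr=[1 16 12 13] head=0 tail=0 count=4
After op 14 (write(2)): arr=[2 16 12 13] head=1 tail=1 count=4

Answer: 1 1 4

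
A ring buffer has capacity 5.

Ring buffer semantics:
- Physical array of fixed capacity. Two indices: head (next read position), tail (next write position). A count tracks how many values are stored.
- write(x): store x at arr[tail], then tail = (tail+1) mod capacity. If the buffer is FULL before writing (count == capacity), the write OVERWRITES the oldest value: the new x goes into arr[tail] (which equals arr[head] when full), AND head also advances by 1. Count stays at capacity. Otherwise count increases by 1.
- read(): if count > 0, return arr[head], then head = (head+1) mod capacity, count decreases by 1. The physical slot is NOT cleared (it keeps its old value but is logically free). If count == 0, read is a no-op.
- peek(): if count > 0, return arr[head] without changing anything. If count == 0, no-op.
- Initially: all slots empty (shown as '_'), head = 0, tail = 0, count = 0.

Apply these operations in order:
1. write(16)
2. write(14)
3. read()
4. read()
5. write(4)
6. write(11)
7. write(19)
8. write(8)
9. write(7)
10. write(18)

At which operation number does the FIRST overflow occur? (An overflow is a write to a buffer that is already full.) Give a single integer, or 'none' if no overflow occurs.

After op 1 (write(16)): arr=[16 _ _ _ _] head=0 tail=1 count=1
After op 2 (write(14)): arr=[16 14 _ _ _] head=0 tail=2 count=2
After op 3 (read()): arr=[16 14 _ _ _] head=1 tail=2 count=1
After op 4 (read()): arr=[16 14 _ _ _] head=2 tail=2 count=0
After op 5 (write(4)): arr=[16 14 4 _ _] head=2 tail=3 count=1
After op 6 (write(11)): arr=[16 14 4 11 _] head=2 tail=4 count=2
After op 7 (write(19)): arr=[16 14 4 11 19] head=2 tail=0 count=3
After op 8 (write(8)): arr=[8 14 4 11 19] head=2 tail=1 count=4
After op 9 (write(7)): arr=[8 7 4 11 19] head=2 tail=2 count=5
After op 10 (write(18)): arr=[8 7 18 11 19] head=3 tail=3 count=5

Answer: 10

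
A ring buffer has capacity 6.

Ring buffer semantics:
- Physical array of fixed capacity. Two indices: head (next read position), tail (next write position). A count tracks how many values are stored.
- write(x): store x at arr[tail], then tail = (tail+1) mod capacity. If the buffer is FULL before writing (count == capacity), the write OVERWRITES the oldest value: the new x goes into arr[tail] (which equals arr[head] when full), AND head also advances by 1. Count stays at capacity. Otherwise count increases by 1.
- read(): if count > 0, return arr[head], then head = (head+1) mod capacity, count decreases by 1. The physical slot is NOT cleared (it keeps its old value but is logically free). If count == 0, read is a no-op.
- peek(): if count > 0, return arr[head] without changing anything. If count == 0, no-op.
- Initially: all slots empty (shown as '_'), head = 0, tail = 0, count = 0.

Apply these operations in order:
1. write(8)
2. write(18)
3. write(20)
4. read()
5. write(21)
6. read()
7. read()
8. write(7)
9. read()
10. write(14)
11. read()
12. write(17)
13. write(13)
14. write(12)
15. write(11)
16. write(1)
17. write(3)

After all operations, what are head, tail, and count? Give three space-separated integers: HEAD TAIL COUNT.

Answer: 0 0 6

Derivation:
After op 1 (write(8)): arr=[8 _ _ _ _ _] head=0 tail=1 count=1
After op 2 (write(18)): arr=[8 18 _ _ _ _] head=0 tail=2 count=2
After op 3 (write(20)): arr=[8 18 20 _ _ _] head=0 tail=3 count=3
After op 4 (read()): arr=[8 18 20 _ _ _] head=1 tail=3 count=2
After op 5 (write(21)): arr=[8 18 20 21 _ _] head=1 tail=4 count=3
After op 6 (read()): arr=[8 18 20 21 _ _] head=2 tail=4 count=2
After op 7 (read()): arr=[8 18 20 21 _ _] head=3 tail=4 count=1
After op 8 (write(7)): arr=[8 18 20 21 7 _] head=3 tail=5 count=2
After op 9 (read()): arr=[8 18 20 21 7 _] head=4 tail=5 count=1
After op 10 (write(14)): arr=[8 18 20 21 7 14] head=4 tail=0 count=2
After op 11 (read()): arr=[8 18 20 21 7 14] head=5 tail=0 count=1
After op 12 (write(17)): arr=[17 18 20 21 7 14] head=5 tail=1 count=2
After op 13 (write(13)): arr=[17 13 20 21 7 14] head=5 tail=2 count=3
After op 14 (write(12)): arr=[17 13 12 21 7 14] head=5 tail=3 count=4
After op 15 (write(11)): arr=[17 13 12 11 7 14] head=5 tail=4 count=5
After op 16 (write(1)): arr=[17 13 12 11 1 14] head=5 tail=5 count=6
After op 17 (write(3)): arr=[17 13 12 11 1 3] head=0 tail=0 count=6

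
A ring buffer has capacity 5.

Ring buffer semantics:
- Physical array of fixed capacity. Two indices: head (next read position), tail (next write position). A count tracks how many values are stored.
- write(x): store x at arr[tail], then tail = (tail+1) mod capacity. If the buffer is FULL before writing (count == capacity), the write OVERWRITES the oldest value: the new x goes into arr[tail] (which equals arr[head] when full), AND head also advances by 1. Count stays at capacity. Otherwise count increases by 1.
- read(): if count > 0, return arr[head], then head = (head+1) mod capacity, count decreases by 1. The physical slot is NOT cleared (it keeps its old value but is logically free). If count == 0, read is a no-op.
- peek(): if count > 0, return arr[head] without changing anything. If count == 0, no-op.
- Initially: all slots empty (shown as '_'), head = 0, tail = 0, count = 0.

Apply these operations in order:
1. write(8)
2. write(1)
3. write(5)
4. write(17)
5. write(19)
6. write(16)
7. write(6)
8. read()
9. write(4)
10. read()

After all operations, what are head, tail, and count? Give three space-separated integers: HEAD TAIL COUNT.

Answer: 4 3 4

Derivation:
After op 1 (write(8)): arr=[8 _ _ _ _] head=0 tail=1 count=1
After op 2 (write(1)): arr=[8 1 _ _ _] head=0 tail=2 count=2
After op 3 (write(5)): arr=[8 1 5 _ _] head=0 tail=3 count=3
After op 4 (write(17)): arr=[8 1 5 17 _] head=0 tail=4 count=4
After op 5 (write(19)): arr=[8 1 5 17 19] head=0 tail=0 count=5
After op 6 (write(16)): arr=[16 1 5 17 19] head=1 tail=1 count=5
After op 7 (write(6)): arr=[16 6 5 17 19] head=2 tail=2 count=5
After op 8 (read()): arr=[16 6 5 17 19] head=3 tail=2 count=4
After op 9 (write(4)): arr=[16 6 4 17 19] head=3 tail=3 count=5
After op 10 (read()): arr=[16 6 4 17 19] head=4 tail=3 count=4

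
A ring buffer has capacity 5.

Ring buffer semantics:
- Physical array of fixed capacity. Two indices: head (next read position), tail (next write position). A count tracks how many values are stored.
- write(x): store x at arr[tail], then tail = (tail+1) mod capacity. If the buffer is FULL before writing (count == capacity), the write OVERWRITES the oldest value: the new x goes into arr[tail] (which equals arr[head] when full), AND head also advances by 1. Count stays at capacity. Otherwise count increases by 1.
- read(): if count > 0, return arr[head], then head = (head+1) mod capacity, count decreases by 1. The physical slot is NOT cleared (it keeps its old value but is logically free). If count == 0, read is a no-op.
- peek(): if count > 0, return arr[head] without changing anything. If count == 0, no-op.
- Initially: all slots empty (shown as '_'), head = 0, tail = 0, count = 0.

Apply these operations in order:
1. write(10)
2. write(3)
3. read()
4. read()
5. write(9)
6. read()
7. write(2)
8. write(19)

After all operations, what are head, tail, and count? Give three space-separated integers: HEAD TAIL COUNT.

After op 1 (write(10)): arr=[10 _ _ _ _] head=0 tail=1 count=1
After op 2 (write(3)): arr=[10 3 _ _ _] head=0 tail=2 count=2
After op 3 (read()): arr=[10 3 _ _ _] head=1 tail=2 count=1
After op 4 (read()): arr=[10 3 _ _ _] head=2 tail=2 count=0
After op 5 (write(9)): arr=[10 3 9 _ _] head=2 tail=3 count=1
After op 6 (read()): arr=[10 3 9 _ _] head=3 tail=3 count=0
After op 7 (write(2)): arr=[10 3 9 2 _] head=3 tail=4 count=1
After op 8 (write(19)): arr=[10 3 9 2 19] head=3 tail=0 count=2

Answer: 3 0 2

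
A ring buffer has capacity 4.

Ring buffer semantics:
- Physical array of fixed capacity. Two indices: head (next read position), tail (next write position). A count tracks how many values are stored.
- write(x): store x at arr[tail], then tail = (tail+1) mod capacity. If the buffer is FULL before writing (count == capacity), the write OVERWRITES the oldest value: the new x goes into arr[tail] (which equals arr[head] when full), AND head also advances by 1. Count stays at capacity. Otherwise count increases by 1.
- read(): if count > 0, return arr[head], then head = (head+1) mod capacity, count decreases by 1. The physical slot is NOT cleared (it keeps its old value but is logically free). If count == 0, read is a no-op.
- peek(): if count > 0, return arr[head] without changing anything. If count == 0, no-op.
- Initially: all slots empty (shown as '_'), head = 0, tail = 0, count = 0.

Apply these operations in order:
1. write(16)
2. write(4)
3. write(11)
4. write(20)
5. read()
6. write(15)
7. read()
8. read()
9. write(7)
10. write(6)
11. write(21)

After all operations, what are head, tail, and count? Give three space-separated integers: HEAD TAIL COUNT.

After op 1 (write(16)): arr=[16 _ _ _] head=0 tail=1 count=1
After op 2 (write(4)): arr=[16 4 _ _] head=0 tail=2 count=2
After op 3 (write(11)): arr=[16 4 11 _] head=0 tail=3 count=3
After op 4 (write(20)): arr=[16 4 11 20] head=0 tail=0 count=4
After op 5 (read()): arr=[16 4 11 20] head=1 tail=0 count=3
After op 6 (write(15)): arr=[15 4 11 20] head=1 tail=1 count=4
After op 7 (read()): arr=[15 4 11 20] head=2 tail=1 count=3
After op 8 (read()): arr=[15 4 11 20] head=3 tail=1 count=2
After op 9 (write(7)): arr=[15 7 11 20] head=3 tail=2 count=3
After op 10 (write(6)): arr=[15 7 6 20] head=3 tail=3 count=4
After op 11 (write(21)): arr=[15 7 6 21] head=0 tail=0 count=4

Answer: 0 0 4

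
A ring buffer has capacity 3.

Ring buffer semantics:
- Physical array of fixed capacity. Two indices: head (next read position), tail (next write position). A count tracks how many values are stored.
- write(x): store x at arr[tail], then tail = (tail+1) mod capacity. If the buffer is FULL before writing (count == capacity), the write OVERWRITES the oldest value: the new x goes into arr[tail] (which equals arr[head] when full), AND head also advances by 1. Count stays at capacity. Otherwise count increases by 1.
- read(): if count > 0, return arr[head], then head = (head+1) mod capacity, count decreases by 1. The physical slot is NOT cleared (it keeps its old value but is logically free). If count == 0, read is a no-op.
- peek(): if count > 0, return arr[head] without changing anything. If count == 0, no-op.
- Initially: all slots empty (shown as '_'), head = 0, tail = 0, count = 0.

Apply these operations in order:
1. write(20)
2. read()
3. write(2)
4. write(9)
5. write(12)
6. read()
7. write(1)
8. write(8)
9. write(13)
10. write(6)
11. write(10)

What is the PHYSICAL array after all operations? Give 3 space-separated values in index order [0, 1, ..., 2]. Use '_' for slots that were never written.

Answer: 13 6 10

Derivation:
After op 1 (write(20)): arr=[20 _ _] head=0 tail=1 count=1
After op 2 (read()): arr=[20 _ _] head=1 tail=1 count=0
After op 3 (write(2)): arr=[20 2 _] head=1 tail=2 count=1
After op 4 (write(9)): arr=[20 2 9] head=1 tail=0 count=2
After op 5 (write(12)): arr=[12 2 9] head=1 tail=1 count=3
After op 6 (read()): arr=[12 2 9] head=2 tail=1 count=2
After op 7 (write(1)): arr=[12 1 9] head=2 tail=2 count=3
After op 8 (write(8)): arr=[12 1 8] head=0 tail=0 count=3
After op 9 (write(13)): arr=[13 1 8] head=1 tail=1 count=3
After op 10 (write(6)): arr=[13 6 8] head=2 tail=2 count=3
After op 11 (write(10)): arr=[13 6 10] head=0 tail=0 count=3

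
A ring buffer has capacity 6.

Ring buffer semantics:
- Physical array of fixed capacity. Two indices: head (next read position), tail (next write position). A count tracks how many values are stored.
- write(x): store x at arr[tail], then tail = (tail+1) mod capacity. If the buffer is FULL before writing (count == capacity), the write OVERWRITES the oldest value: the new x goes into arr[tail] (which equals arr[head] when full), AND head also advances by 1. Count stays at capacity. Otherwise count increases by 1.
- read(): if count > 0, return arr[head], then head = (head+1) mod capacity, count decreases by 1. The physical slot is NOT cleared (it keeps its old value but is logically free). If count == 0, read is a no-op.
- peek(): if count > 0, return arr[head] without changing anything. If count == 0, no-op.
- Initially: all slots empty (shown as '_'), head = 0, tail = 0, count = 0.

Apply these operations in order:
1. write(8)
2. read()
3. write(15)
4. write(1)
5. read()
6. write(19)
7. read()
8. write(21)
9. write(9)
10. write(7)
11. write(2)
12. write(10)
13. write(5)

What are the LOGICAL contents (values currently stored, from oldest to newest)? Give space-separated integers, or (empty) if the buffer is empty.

After op 1 (write(8)): arr=[8 _ _ _ _ _] head=0 tail=1 count=1
After op 2 (read()): arr=[8 _ _ _ _ _] head=1 tail=1 count=0
After op 3 (write(15)): arr=[8 15 _ _ _ _] head=1 tail=2 count=1
After op 4 (write(1)): arr=[8 15 1 _ _ _] head=1 tail=3 count=2
After op 5 (read()): arr=[8 15 1 _ _ _] head=2 tail=3 count=1
After op 6 (write(19)): arr=[8 15 1 19 _ _] head=2 tail=4 count=2
After op 7 (read()): arr=[8 15 1 19 _ _] head=3 tail=4 count=1
After op 8 (write(21)): arr=[8 15 1 19 21 _] head=3 tail=5 count=2
After op 9 (write(9)): arr=[8 15 1 19 21 9] head=3 tail=0 count=3
After op 10 (write(7)): arr=[7 15 1 19 21 9] head=3 tail=1 count=4
After op 11 (write(2)): arr=[7 2 1 19 21 9] head=3 tail=2 count=5
After op 12 (write(10)): arr=[7 2 10 19 21 9] head=3 tail=3 count=6
After op 13 (write(5)): arr=[7 2 10 5 21 9] head=4 tail=4 count=6

Answer: 21 9 7 2 10 5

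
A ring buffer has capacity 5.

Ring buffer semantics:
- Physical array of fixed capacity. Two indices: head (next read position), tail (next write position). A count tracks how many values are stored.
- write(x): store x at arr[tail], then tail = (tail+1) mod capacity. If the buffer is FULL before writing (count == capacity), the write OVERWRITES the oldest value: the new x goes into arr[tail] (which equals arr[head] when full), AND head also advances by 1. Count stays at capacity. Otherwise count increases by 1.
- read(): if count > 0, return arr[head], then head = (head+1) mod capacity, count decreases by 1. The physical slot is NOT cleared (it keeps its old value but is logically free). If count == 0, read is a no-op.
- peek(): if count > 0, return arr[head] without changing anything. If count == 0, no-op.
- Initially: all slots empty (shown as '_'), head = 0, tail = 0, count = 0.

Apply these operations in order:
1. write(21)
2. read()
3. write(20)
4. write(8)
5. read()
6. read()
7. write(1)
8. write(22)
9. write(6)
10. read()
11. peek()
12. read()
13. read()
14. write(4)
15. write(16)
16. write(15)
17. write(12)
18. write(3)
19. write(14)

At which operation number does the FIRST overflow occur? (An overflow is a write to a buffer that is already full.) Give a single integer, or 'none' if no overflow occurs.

Answer: 19

Derivation:
After op 1 (write(21)): arr=[21 _ _ _ _] head=0 tail=1 count=1
After op 2 (read()): arr=[21 _ _ _ _] head=1 tail=1 count=0
After op 3 (write(20)): arr=[21 20 _ _ _] head=1 tail=2 count=1
After op 4 (write(8)): arr=[21 20 8 _ _] head=1 tail=3 count=2
After op 5 (read()): arr=[21 20 8 _ _] head=2 tail=3 count=1
After op 6 (read()): arr=[21 20 8 _ _] head=3 tail=3 count=0
After op 7 (write(1)): arr=[21 20 8 1 _] head=3 tail=4 count=1
After op 8 (write(22)): arr=[21 20 8 1 22] head=3 tail=0 count=2
After op 9 (write(6)): arr=[6 20 8 1 22] head=3 tail=1 count=3
After op 10 (read()): arr=[6 20 8 1 22] head=4 tail=1 count=2
After op 11 (peek()): arr=[6 20 8 1 22] head=4 tail=1 count=2
After op 12 (read()): arr=[6 20 8 1 22] head=0 tail=1 count=1
After op 13 (read()): arr=[6 20 8 1 22] head=1 tail=1 count=0
After op 14 (write(4)): arr=[6 4 8 1 22] head=1 tail=2 count=1
After op 15 (write(16)): arr=[6 4 16 1 22] head=1 tail=3 count=2
After op 16 (write(15)): arr=[6 4 16 15 22] head=1 tail=4 count=3
After op 17 (write(12)): arr=[6 4 16 15 12] head=1 tail=0 count=4
After op 18 (write(3)): arr=[3 4 16 15 12] head=1 tail=1 count=5
After op 19 (write(14)): arr=[3 14 16 15 12] head=2 tail=2 count=5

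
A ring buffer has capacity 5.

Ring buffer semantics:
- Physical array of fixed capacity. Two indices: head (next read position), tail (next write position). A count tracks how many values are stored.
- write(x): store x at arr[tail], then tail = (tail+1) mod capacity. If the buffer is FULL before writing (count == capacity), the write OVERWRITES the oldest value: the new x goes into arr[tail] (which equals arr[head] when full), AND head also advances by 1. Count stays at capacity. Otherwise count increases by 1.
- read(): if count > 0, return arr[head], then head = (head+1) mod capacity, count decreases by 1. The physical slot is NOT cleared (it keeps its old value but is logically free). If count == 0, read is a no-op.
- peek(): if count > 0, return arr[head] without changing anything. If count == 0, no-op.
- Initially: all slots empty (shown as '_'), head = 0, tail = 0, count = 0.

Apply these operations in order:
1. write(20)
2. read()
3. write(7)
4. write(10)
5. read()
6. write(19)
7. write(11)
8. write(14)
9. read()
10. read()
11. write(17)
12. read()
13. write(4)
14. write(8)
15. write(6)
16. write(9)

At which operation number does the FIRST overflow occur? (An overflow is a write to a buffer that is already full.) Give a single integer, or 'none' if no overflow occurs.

Answer: 16

Derivation:
After op 1 (write(20)): arr=[20 _ _ _ _] head=0 tail=1 count=1
After op 2 (read()): arr=[20 _ _ _ _] head=1 tail=1 count=0
After op 3 (write(7)): arr=[20 7 _ _ _] head=1 tail=2 count=1
After op 4 (write(10)): arr=[20 7 10 _ _] head=1 tail=3 count=2
After op 5 (read()): arr=[20 7 10 _ _] head=2 tail=3 count=1
After op 6 (write(19)): arr=[20 7 10 19 _] head=2 tail=4 count=2
After op 7 (write(11)): arr=[20 7 10 19 11] head=2 tail=0 count=3
After op 8 (write(14)): arr=[14 7 10 19 11] head=2 tail=1 count=4
After op 9 (read()): arr=[14 7 10 19 11] head=3 tail=1 count=3
After op 10 (read()): arr=[14 7 10 19 11] head=4 tail=1 count=2
After op 11 (write(17)): arr=[14 17 10 19 11] head=4 tail=2 count=3
After op 12 (read()): arr=[14 17 10 19 11] head=0 tail=2 count=2
After op 13 (write(4)): arr=[14 17 4 19 11] head=0 tail=3 count=3
After op 14 (write(8)): arr=[14 17 4 8 11] head=0 tail=4 count=4
After op 15 (write(6)): arr=[14 17 4 8 6] head=0 tail=0 count=5
After op 16 (write(9)): arr=[9 17 4 8 6] head=1 tail=1 count=5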